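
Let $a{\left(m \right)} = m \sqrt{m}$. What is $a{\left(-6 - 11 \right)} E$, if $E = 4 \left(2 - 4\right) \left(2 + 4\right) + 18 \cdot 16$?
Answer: $- 4080 i \sqrt{17} \approx - 16822.0 i$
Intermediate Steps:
$a{\left(m \right)} = m^{\frac{3}{2}}$
$E = 240$ ($E = 4 \left(-2\right) 6 + 288 = \left(-8\right) 6 + 288 = -48 + 288 = 240$)
$a{\left(-6 - 11 \right)} E = \left(-6 - 11\right)^{\frac{3}{2}} \cdot 240 = \left(-17\right)^{\frac{3}{2}} \cdot 240 = - 17 i \sqrt{17} \cdot 240 = - 4080 i \sqrt{17}$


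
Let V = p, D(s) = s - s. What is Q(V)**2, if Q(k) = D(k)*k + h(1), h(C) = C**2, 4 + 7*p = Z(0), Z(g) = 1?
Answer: 1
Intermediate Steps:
p = -3/7 (p = -4/7 + (1/7)*1 = -4/7 + 1/7 = -3/7 ≈ -0.42857)
D(s) = 0
V = -3/7 ≈ -0.42857
Q(k) = 1 (Q(k) = 0*k + 1**2 = 0 + 1 = 1)
Q(V)**2 = 1**2 = 1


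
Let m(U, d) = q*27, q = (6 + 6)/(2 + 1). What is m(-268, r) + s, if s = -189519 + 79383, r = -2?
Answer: -110028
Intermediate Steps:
q = 4 (q = 12/3 = 12*(⅓) = 4)
s = -110136
m(U, d) = 108 (m(U, d) = 4*27 = 108)
m(-268, r) + s = 108 - 110136 = -110028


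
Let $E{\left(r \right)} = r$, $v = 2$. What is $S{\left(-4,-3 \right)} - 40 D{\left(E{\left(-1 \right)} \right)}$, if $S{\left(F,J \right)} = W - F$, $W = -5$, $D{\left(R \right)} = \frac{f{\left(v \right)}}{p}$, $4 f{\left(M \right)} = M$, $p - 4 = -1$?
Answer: $- \frac{23}{3} \approx -7.6667$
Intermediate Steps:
$p = 3$ ($p = 4 - 1 = 3$)
$f{\left(M \right)} = \frac{M}{4}$
$D{\left(R \right)} = \frac{1}{6}$ ($D{\left(R \right)} = \frac{\frac{1}{4} \cdot 2}{3} = \frac{1}{2} \cdot \frac{1}{3} = \frac{1}{6}$)
$S{\left(F,J \right)} = -5 - F$
$S{\left(-4,-3 \right)} - 40 D{\left(E{\left(-1 \right)} \right)} = \left(-5 - -4\right) - \frac{20}{3} = \left(-5 + 4\right) - \frac{20}{3} = -1 - \frac{20}{3} = - \frac{23}{3}$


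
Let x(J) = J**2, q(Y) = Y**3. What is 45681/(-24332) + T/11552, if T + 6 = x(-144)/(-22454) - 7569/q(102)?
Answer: -174700151792745833/93024367365667584 ≈ -1.8780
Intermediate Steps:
T = -9174741667/1323798024 (T = -6 + ((-144)**2/(-22454) - 7569/(102**3)) = -6 + (20736*(-1/22454) - 7569/1061208) = -6 + (-10368/11227 - 7569*1/1061208) = -6 + (-10368/11227 - 841/117912) = -6 - 1231953523/1323798024 = -9174741667/1323798024 ≈ -6.9306)
45681/(-24332) + T/11552 = 45681/(-24332) - 9174741667/1323798024/11552 = 45681*(-1/24332) - 9174741667/1323798024*1/11552 = -45681/24332 - 9174741667/15292514773248 = -174700151792745833/93024367365667584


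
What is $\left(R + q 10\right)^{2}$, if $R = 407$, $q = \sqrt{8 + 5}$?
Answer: $166949 + 8140 \sqrt{13} \approx 1.963 \cdot 10^{5}$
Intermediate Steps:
$q = \sqrt{13} \approx 3.6056$
$\left(R + q 10\right)^{2} = \left(407 + \sqrt{13} \cdot 10\right)^{2} = \left(407 + 10 \sqrt{13}\right)^{2}$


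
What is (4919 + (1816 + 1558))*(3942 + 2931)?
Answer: 56997789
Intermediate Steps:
(4919 + (1816 + 1558))*(3942 + 2931) = (4919 + 3374)*6873 = 8293*6873 = 56997789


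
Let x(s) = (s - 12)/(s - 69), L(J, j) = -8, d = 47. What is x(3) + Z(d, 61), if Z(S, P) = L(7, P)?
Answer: -173/22 ≈ -7.8636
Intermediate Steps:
Z(S, P) = -8
x(s) = (-12 + s)/(-69 + s)
x(3) + Z(d, 61) = (-12 + 3)/(-69 + 3) - 8 = -9/(-66) - 8 = -1/66*(-9) - 8 = 3/22 - 8 = -173/22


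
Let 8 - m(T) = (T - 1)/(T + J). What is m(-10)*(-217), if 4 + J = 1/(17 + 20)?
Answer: -73563/47 ≈ -1565.2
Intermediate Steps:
J = -147/37 (J = -4 + 1/(17 + 20) = -4 + 1/37 = -147/37 ≈ -3.9730)
m(T) = 8 - (-1 + T)/(-147/37 + T) (m(T) = 8 - (T - 1)/(T - 147/37) = 8 - (-1 + T)/(-147/37 + T))
m(-10)*(-217) = ((-1139 + 259*(-10))/(-147 + 37*(-10)))*(-217) = ((-1139 - 2590)/(-147 - 370))*(-217) = (-3729/(-517))*(-217) = -1/517*(-3729)*(-217) = (339/47)*(-217) = -73563/47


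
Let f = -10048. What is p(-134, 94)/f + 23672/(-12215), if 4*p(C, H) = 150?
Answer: -476628637/245472640 ≈ -1.9417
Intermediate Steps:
p(C, H) = 75/2 (p(C, H) = (¼)*150 = 75/2)
p(-134, 94)/f + 23672/(-12215) = (75/2)/(-10048) + 23672/(-12215) = (75/2)*(-1/10048) + 23672*(-1/12215) = -75/20096 - 23672/12215 = -476628637/245472640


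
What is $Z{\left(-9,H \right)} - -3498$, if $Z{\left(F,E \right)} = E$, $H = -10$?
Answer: $3488$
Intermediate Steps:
$Z{\left(-9,H \right)} - -3498 = -10 - -3498 = -10 + 3498 = 3488$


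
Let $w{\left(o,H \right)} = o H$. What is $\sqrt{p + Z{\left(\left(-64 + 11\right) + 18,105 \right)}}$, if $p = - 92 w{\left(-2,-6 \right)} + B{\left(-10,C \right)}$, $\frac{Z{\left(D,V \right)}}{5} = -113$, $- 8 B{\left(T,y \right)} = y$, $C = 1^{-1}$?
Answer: $\frac{i \sqrt{26706}}{4} \approx 40.855 i$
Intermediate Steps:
$C = 1$
$w{\left(o,H \right)} = H o$
$B{\left(T,y \right)} = - \frac{y}{8}$
$Z{\left(D,V \right)} = -565$ ($Z{\left(D,V \right)} = 5 \left(-113\right) = -565$)
$p = - \frac{8833}{8}$ ($p = - 92 \left(\left(-6\right) \left(-2\right)\right) - \frac{1}{8} = \left(-92\right) 12 - \frac{1}{8} = -1104 - \frac{1}{8} = - \frac{8833}{8} \approx -1104.1$)
$\sqrt{p + Z{\left(\left(-64 + 11\right) + 18,105 \right)}} = \sqrt{- \frac{8833}{8} - 565} = \sqrt{- \frac{13353}{8}} = \frac{i \sqrt{26706}}{4}$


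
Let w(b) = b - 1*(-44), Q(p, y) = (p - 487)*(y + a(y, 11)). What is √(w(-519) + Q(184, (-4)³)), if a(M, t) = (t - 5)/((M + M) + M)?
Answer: √1211294/8 ≈ 137.57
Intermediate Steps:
a(M, t) = (-5 + t)/(3*M) (a(M, t) = (-5 + t)/(2*M + M) = (-5 + t)/((3*M)) = (-5 + t)*(1/(3*M)) = (-5 + t)/(3*M))
Q(p, y) = (-487 + p)*(y + 2/y) (Q(p, y) = (p - 487)*(y + (-5 + 11)/(3*y)) = (-487 + p)*(y + (⅓)*6/y) = (-487 + p)*(y + 2/y))
w(b) = 44 + b (w(b) = b + 44 = 44 + b)
√(w(-519) + Q(184, (-4)³)) = √((44 - 519) + (-974 + 2*184 + ((-4)³)²*(-487 + 184))/((-4)³)) = √(-475 + (-974 + 368 + (-64)²*(-303))/(-64)) = √(-475 - (-974 + 368 + 4096*(-303))/64) = √(-475 - (-974 + 368 - 1241088)/64) = √(-475 - 1/64*(-1241694)) = √(-475 + 620847/32) = √(605647/32) = √1211294/8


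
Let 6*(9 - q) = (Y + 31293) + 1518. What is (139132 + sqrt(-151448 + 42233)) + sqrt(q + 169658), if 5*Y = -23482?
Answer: 139132 + sqrt(148483110)/30 + 3*I*sqrt(12135) ≈ 1.3954e+5 + 330.48*I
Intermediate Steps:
Y = -23482/5 (Y = (1/5)*(-23482) = -23482/5 ≈ -4696.4)
q = -140303/30 (q = 9 - ((-23482/5 + 31293) + 1518)/6 = 9 - (132983/5 + 1518)/6 = 9 - 1/6*140573/5 = 9 - 140573/30 = -140303/30 ≈ -4676.8)
(139132 + sqrt(-151448 + 42233)) + sqrt(q + 169658) = (139132 + sqrt(-151448 + 42233)) + sqrt(-140303/30 + 169658) = (139132 + sqrt(-109215)) + sqrt(4949437/30) = (139132 + 3*I*sqrt(12135)) + sqrt(148483110)/30 = 139132 + sqrt(148483110)/30 + 3*I*sqrt(12135)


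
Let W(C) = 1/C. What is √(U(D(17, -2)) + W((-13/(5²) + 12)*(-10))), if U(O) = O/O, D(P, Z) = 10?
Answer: √326606/574 ≈ 0.99564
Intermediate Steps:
U(O) = 1
√(U(D(17, -2)) + W((-13/(5²) + 12)*(-10))) = √(1 + 1/((-13/(5²) + 12)*(-10))) = √(1 + 1/((-13/25 + 12)*(-10))) = √(1 + 1/((287/25)*(-10))) = √(1 + 1/(-574/5)) = √(1 - 5/574) = √(569/574) = √326606/574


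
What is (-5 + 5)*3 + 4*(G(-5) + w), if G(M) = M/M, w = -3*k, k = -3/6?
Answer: 10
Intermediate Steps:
k = -½ (k = -3*⅙ = -½ ≈ -0.50000)
w = 3/2 (w = -3*(-½) = 3/2 ≈ 1.5000)
G(M) = 1
(-5 + 5)*3 + 4*(G(-5) + w) = (-5 + 5)*3 + 4*(1 + 3/2) = 0*3 + 4*(5/2) = 0 + 10 = 10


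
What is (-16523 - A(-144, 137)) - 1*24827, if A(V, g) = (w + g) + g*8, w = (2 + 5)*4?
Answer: -42611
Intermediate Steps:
w = 28 (w = 7*4 = 28)
A(V, g) = 28 + 9*g (A(V, g) = (28 + g) + g*8 = (28 + g) + 8*g = 28 + 9*g)
(-16523 - A(-144, 137)) - 1*24827 = (-16523 - (28 + 9*137)) - 1*24827 = (-16523 - (28 + 1233)) - 24827 = (-16523 - 1*1261) - 24827 = (-16523 - 1261) - 24827 = -17784 - 24827 = -42611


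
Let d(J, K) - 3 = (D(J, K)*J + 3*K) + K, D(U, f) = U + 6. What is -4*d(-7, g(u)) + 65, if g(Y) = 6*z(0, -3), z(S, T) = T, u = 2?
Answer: 313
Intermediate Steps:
D(U, f) = 6 + U
g(Y) = -18 (g(Y) = 6*(-3) = -18)
d(J, K) = 3 + 4*K + J*(6 + J) (d(J, K) = 3 + (((6 + J)*J + 3*K) + K) = 3 + ((J*(6 + J) + 3*K) + K) = 3 + ((3*K + J*(6 + J)) + K) = 3 + (4*K + J*(6 + J)) = 3 + 4*K + J*(6 + J))
-4*d(-7, g(u)) + 65 = -4*(3 + 4*(-18) - 7*(6 - 7)) + 65 = -4*(3 - 72 - 7*(-1)) + 65 = -4*(3 - 72 + 7) + 65 = -4*(-62) + 65 = 248 + 65 = 313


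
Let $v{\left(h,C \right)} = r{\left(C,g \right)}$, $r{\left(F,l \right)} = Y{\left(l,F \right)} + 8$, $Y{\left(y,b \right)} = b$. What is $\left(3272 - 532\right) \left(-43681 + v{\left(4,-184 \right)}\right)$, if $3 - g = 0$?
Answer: $-120168180$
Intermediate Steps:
$g = 3$ ($g = 3 - 0 = 3 + 0 = 3$)
$r{\left(F,l \right)} = 8 + F$ ($r{\left(F,l \right)} = F + 8 = 8 + F$)
$v{\left(h,C \right)} = 8 + C$
$\left(3272 - 532\right) \left(-43681 + v{\left(4,-184 \right)}\right) = \left(3272 - 532\right) \left(-43681 + \left(8 - 184\right)\right) = 2740 \left(-43681 - 176\right) = 2740 \left(-43857\right) = -120168180$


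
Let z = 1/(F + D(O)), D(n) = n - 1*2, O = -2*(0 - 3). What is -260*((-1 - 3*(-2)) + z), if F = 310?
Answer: -204230/157 ≈ -1300.8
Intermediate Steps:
O = 6 (O = -2*(-3) = 6)
D(n) = -2 + n (D(n) = n - 2 = -2 + n)
z = 1/314 (z = 1/(310 + (-2 + 6)) = 1/(310 + 4) = 1/314 ≈ 0.0031847)
-260*((-1 - 3*(-2)) + z) = -260*((-1 - 3*(-2)) + 1/314) = -260*((-1 + 6) + 1/314) = -260*(5 + 1/314) = -260*1571/314 = -204230/157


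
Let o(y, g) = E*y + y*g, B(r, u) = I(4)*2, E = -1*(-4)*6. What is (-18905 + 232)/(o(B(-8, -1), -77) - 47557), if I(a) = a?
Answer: 18673/47981 ≈ 0.38917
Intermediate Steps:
E = 24 (E = 4*6 = 24)
B(r, u) = 8 (B(r, u) = 4*2 = 8)
o(y, g) = 24*y + g*y (o(y, g) = 24*y + y*g = 24*y + g*y)
(-18905 + 232)/(o(B(-8, -1), -77) - 47557) = (-18905 + 232)/(8*(24 - 77) - 47557) = -18673/(8*(-53) - 47557) = -18673/(-424 - 47557) = -18673/(-47981) = -18673*(-1/47981) = 18673/47981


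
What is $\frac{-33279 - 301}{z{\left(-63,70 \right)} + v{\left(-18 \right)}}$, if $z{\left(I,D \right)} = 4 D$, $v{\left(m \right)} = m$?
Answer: $- \frac{16790}{131} \approx -128.17$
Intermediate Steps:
$\frac{-33279 - 301}{z{\left(-63,70 \right)} + v{\left(-18 \right)}} = \frac{-33279 - 301}{4 \cdot 70 - 18} = - \frac{33580}{280 - 18} = - \frac{33580}{262} = \left(-33580\right) \frac{1}{262} = - \frac{16790}{131}$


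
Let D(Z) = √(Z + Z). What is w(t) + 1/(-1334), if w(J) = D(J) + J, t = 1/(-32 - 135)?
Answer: -1501/222778 + I*√334/167 ≈ -0.0067376 + 0.10944*I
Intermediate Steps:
t = -1/167 (t = 1/(-167) = -1/167 ≈ -0.0059880)
D(Z) = √2*√Z (D(Z) = √(2*Z) = √2*√Z)
w(J) = J + √2*√J (w(J) = √2*√J + J = J + √2*√J)
w(t) + 1/(-1334) = (-1/167 + √2*√(-1/167)) + 1/(-1334) = (-1/167 + √2*(I*√167/167)) - 1/1334 = (-1/167 + I*√334/167) - 1/1334 = -1501/222778 + I*√334/167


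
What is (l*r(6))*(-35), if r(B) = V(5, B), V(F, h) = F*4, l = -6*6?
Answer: 25200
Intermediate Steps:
l = -36
V(F, h) = 4*F
r(B) = 20 (r(B) = 4*5 = 20)
(l*r(6))*(-35) = -36*20*(-35) = -720*(-35) = 25200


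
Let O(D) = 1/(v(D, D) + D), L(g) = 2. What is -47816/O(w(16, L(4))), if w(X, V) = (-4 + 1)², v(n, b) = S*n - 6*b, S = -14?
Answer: 8176536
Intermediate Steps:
v(n, b) = -14*n - 6*b
w(X, V) = 9 (w(X, V) = (-3)² = 9)
O(D) = -1/(19*D) (O(D) = 1/((-14*D - 6*D) + D) = 1/(-20*D + D) = 1/(-19*D) = -1/(19*D))
-47816/O(w(16, L(4))) = -47816/((-1/19/9)) = -47816/((-1/19*⅑)) = -47816/(-1/171) = -47816*(-171) = 8176536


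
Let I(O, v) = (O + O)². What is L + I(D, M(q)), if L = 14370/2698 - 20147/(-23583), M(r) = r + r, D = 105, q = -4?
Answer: 1403170516858/31813467 ≈ 44106.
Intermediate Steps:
M(r) = 2*r
L = 196622158/31813467 (L = 14370*(1/2698) - 20147*(-1/23583) = 7185/1349 + 20147/23583 = 196622158/31813467 ≈ 6.1805)
I(O, v) = 4*O² (I(O, v) = (2*O)² = 4*O²)
L + I(D, M(q)) = 196622158/31813467 + 4*105² = 196622158/31813467 + 4*11025 = 196622158/31813467 + 44100 = 1403170516858/31813467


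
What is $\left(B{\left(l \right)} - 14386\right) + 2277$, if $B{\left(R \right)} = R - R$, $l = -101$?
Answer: $-12109$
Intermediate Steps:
$B{\left(R \right)} = 0$
$\left(B{\left(l \right)} - 14386\right) + 2277 = \left(0 - 14386\right) + 2277 = -14386 + 2277 = -12109$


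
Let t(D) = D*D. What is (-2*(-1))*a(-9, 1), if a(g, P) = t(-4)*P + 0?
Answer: 32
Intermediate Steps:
t(D) = D**2
a(g, P) = 16*P (a(g, P) = (-4)**2*P + 0 = 16*P + 0 = 16*P)
(-2*(-1))*a(-9, 1) = (-2*(-1))*(16*1) = 2*16 = 32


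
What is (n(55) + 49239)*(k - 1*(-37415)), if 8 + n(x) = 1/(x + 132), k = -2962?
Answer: 317181139694/187 ≈ 1.6962e+9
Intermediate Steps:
n(x) = -8 + 1/(132 + x) (n(x) = -8 + 1/(x + 132) = -8 + 1/(132 + x))
(n(55) + 49239)*(k - 1*(-37415)) = ((-1055 - 8*55)/(132 + 55) + 49239)*(-2962 - 1*(-37415)) = ((-1055 - 440)/187 + 49239)*(-2962 + 37415) = ((1/187)*(-1495) + 49239)*34453 = (-1495/187 + 49239)*34453 = (9206198/187)*34453 = 317181139694/187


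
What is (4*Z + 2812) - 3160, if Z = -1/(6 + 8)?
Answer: -2438/7 ≈ -348.29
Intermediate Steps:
Z = -1/14 ≈ -0.071429
(4*Z + 2812) - 3160 = (4*(-1/14) + 2812) - 3160 = (-2/7 + 2812) - 3160 = 19682/7 - 3160 = -2438/7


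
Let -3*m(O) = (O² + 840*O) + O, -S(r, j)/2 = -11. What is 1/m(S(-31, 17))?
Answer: -3/18986 ≈ -0.00015801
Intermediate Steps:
S(r, j) = 22 (S(r, j) = -2*(-11) = 22)
m(O) = -841*O/3 - O²/3 (m(O) = -((O² + 840*O) + O)/3 = -(O² + 841*O)/3 = -841*O/3 - O²/3)
1/m(S(-31, 17)) = 1/(-⅓*22*(841 + 22)) = 1/(-⅓*22*863) = 1/(-18986/3) = -3/18986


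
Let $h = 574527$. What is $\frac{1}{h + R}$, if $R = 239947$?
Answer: $\frac{1}{814474} \approx 1.2278 \cdot 10^{-6}$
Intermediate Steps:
$\frac{1}{h + R} = \frac{1}{574527 + 239947} = \frac{1}{814474}$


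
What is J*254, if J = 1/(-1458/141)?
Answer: -5969/243 ≈ -24.564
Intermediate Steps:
J = -47/486 (J = 1/(-1458*1/141) = 1/(-486/47) = -47/486 ≈ -0.096708)
J*254 = -47/486*254 = -5969/243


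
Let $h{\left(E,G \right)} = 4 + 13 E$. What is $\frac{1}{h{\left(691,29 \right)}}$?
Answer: $\frac{1}{8987} \approx 0.00011127$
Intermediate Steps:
$\frac{1}{h{\left(691,29 \right)}} = \frac{1}{4 + 13 \cdot 691} = \frac{1}{4 + 8983} = \frac{1}{8987}$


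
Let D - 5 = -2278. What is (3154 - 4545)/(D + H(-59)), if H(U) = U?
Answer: 1391/2332 ≈ 0.59648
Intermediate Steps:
D = -2273 (D = 5 - 2278 = -2273)
(3154 - 4545)/(D + H(-59)) = (3154 - 4545)/(-2273 - 59) = -1391/(-2332) = -1391*(-1/2332) = 1391/2332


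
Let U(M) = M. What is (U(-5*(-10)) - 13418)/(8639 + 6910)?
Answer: -4456/5183 ≈ -0.85973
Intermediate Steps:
(U(-5*(-10)) - 13418)/(8639 + 6910) = (-5*(-10) - 13418)/(8639 + 6910) = (50 - 13418)/15549 = -13368*1/15549 = -4456/5183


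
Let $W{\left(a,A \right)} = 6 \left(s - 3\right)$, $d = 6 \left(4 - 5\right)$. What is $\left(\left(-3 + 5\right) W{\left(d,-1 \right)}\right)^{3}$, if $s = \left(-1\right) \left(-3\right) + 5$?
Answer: $216000$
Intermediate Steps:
$s = 8$ ($s = 3 + 5 = 8$)
$d = -6$ ($d = 6 \left(-1\right) = -6$)
$W{\left(a,A \right)} = 30$ ($W{\left(a,A \right)} = 6 \left(8 - 3\right) = 6 \cdot 5 = 30$)
$\left(\left(-3 + 5\right) W{\left(d,-1 \right)}\right)^{3} = \left(\left(-3 + 5\right) 30\right)^{3} = \left(2 \cdot 30\right)^{3} = 60^{3} = 216000$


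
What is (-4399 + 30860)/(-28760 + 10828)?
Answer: -26461/17932 ≈ -1.4756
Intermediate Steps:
(-4399 + 30860)/(-28760 + 10828) = 26461/(-17932) = 26461*(-1/17932) = -26461/17932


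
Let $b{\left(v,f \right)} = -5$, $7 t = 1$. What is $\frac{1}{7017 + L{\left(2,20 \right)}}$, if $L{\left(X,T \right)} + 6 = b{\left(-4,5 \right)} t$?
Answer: $\frac{7}{49072} \approx 0.00014265$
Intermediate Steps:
$t = \frac{1}{7}$ ($t = \frac{1}{7} \cdot 1 = \frac{1}{7} \approx 0.14286$)
$L{\left(X,T \right)} = - \frac{47}{7}$ ($L{\left(X,T \right)} = -6 - \frac{5}{7} = - \frac{47}{7}$)
$\frac{1}{7017 + L{\left(2,20 \right)}} = \frac{1}{7017 - \frac{47}{7}} = \frac{1}{\frac{49072}{7}} = \frac{7}{49072}$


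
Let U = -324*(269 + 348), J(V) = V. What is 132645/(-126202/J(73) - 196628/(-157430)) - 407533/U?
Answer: -6180215845598039/82685393114886 ≈ -74.744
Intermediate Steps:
U = -199908 (U = -324*617 = -199908)
132645/(-126202/J(73) - 196628/(-157430)) - 407533/U = 132645/(-126202/73 - 196628/(-157430)) - 407533/(-199908) = 132645/(-126202*1/73 - 196628*(-1/157430)) - 407533*(-1/199908) = 132645/(-126202/73 + 98314/78715) + 407533/199908 = 132645/(-9926813508/5746195) + 407533/199908 = 132645*(-5746195/9926813508) + 407533/199908 = -254068011925/3308937836 + 407533/199908 = -6180215845598039/82685393114886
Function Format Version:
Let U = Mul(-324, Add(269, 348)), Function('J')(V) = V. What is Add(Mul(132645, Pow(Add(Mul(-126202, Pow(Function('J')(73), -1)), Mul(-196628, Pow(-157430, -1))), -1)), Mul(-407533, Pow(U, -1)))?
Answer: Rational(-6180215845598039, 82685393114886) ≈ -74.744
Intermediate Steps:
U = -199908 (U = Mul(-324, 617) = -199908)
Add(Mul(132645, Pow(Add(Mul(-126202, Pow(Function('J')(73), -1)), Mul(-196628, Pow(-157430, -1))), -1)), Mul(-407533, Pow(U, -1))) = Add(Mul(132645, Pow(Add(Mul(-126202, Pow(73, -1)), Mul(-196628, Pow(-157430, -1))), -1)), Mul(-407533, Pow(-199908, -1))) = Add(Mul(132645, Pow(Add(Mul(-126202, Rational(1, 73)), Mul(-196628, Rational(-1, 157430))), -1)), Mul(-407533, Rational(-1, 199908))) = Add(Mul(132645, Pow(Add(Rational(-126202, 73), Rational(98314, 78715)), -1)), Rational(407533, 199908)) = Add(Mul(132645, Pow(Rational(-9926813508, 5746195), -1)), Rational(407533, 199908)) = Add(Mul(132645, Rational(-5746195, 9926813508)), Rational(407533, 199908)) = Add(Rational(-254068011925, 3308937836), Rational(407533, 199908)) = Rational(-6180215845598039, 82685393114886)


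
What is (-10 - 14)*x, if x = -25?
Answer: 600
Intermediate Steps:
(-10 - 14)*x = (-10 - 14)*(-25) = -24*(-25) = 600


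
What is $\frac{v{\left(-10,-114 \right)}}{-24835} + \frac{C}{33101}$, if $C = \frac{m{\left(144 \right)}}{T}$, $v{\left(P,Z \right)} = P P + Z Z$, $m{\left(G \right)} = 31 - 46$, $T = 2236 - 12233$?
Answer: $- \frac{4333606115387}{8218167159995} \approx -0.52732$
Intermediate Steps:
$T = -9997$
$m{\left(G \right)} = -15$ ($m{\left(G \right)} = 31 - 46 = -15$)
$v{\left(P,Z \right)} = P^{2} + Z^{2}$
$C = \frac{15}{9997}$ ($C = - \frac{15}{-9997} = \left(-15\right) \left(- \frac{1}{9997}\right) = \frac{15}{9997} \approx 0.0015005$)
$\frac{v{\left(-10,-114 \right)}}{-24835} + \frac{C}{33101} = \frac{\left(-10\right)^{2} + \left(-114\right)^{2}}{-24835} + \frac{15}{9997 \cdot 33101} = \left(100 + 12996\right) \left(- \frac{1}{24835}\right) + \frac{15}{9997} \cdot \frac{1}{33101} = 13096 \left(- \frac{1}{24835}\right) + \frac{15}{330910697} = - \frac{13096}{24835} + \frac{15}{330910697} = - \frac{4333606115387}{8218167159995}$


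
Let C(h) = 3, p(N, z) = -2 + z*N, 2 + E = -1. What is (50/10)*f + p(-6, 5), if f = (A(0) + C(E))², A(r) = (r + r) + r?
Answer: 13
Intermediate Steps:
E = -3 (E = -2 - 1 = -3)
p(N, z) = -2 + N*z
A(r) = 3*r (A(r) = 2*r + r = 3*r)
f = 9 (f = (3*0 + 3)² = (0 + 3)² = 3² = 9)
(50/10)*f + p(-6, 5) = (50/10)*9 + (-2 - 6*5) = (50*(⅒))*9 + (-2 - 30) = 5*9 - 32 = 45 - 32 = 13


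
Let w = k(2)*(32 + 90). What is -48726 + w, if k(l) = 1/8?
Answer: -194843/4 ≈ -48711.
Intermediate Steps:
k(l) = ⅛
w = 61/4 (w = (32 + 90)/8 = (⅛)*122 = 61/4 ≈ 15.250)
-48726 + w = -48726 + 61/4 = -194843/4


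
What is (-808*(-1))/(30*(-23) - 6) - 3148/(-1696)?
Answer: 25645/36888 ≈ 0.69521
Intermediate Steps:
(-808*(-1))/(30*(-23) - 6) - 3148/(-1696) = 808/(-690 - 6) - 3148*(-1/1696) = 808/(-696) + 787/424 = 808*(-1/696) + 787/424 = -101/87 + 787/424 = 25645/36888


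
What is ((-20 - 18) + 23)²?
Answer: 225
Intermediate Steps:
((-20 - 18) + 23)² = (-38 + 23)² = (-15)² = 225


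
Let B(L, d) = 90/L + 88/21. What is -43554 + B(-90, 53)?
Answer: -914567/21 ≈ -43551.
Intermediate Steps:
B(L, d) = 88/21 + 90/L (B(L, d) = 90/L + 88*(1/21) = 90/L + 88/21 = 88/21 + 90/L)
-43554 + B(-90, 53) = -43554 + (88/21 + 90/(-90)) = -43554 + (88/21 + 90*(-1/90)) = -43554 + (88/21 - 1) = -43554 + 67/21 = -914567/21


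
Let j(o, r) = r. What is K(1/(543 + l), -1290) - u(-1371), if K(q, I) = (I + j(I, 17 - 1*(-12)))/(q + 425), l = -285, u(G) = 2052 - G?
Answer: -375660711/109651 ≈ -3426.0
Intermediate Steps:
K(q, I) = (29 + I)/(425 + q) (K(q, I) = (I + (17 - 1*(-12)))/(q + 425) = (I + (17 + 12))/(425 + q) = (I + 29)/(425 + q) = (29 + I)/(425 + q))
K(1/(543 + l), -1290) - u(-1371) = (29 - 1290)/(425 + 1/(543 - 285)) - (2052 - 1*(-1371)) = -1261/(425 + 1/258) - (2052 + 1371) = -1261/(425 + 1/258) - 1*3423 = -1261/(109651/258) - 3423 = (258/109651)*(-1261) - 3423 = -325338/109651 - 3423 = -375660711/109651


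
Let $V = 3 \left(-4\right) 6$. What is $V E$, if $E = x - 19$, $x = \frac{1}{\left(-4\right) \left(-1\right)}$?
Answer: $1350$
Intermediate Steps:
$V = -72$ ($V = \left(-12\right) 6 = -72$)
$x = \frac{1}{4} \approx 0.25$
$E = - \frac{75}{4}$ ($E = \frac{1}{4} - 19 = - \frac{75}{4} \approx -18.75$)
$V E = \left(-72\right) \left(- \frac{75}{4}\right) = 1350$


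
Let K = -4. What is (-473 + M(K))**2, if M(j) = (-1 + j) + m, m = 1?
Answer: 227529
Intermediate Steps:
M(j) = j (M(j) = (-1 + j) + 1 = j)
(-473 + M(K))**2 = (-473 - 4)**2 = (-477)**2 = 227529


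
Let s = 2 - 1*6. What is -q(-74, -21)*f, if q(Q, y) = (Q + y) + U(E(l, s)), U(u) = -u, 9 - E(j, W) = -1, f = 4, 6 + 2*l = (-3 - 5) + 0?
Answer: 420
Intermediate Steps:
l = -7 (l = -3 + ((-3 - 5) + 0)/2 = -3 + (-8 + 0)/2 = -3 + (½)*(-8) = -3 - 4 = -7)
s = -4 (s = 2 - 6 = -4)
E(j, W) = 10 (E(j, W) = 9 - 1*(-1) = 9 + 1 = 10)
q(Q, y) = -10 + Q + y (q(Q, y) = (Q + y) - 1*10 = (Q + y) - 10 = -10 + Q + y)
-q(-74, -21)*f = -(-10 - 74 - 21)*4 = -(-105)*4 = -1*(-420) = 420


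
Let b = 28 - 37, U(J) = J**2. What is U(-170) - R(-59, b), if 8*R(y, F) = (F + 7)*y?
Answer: 115541/4 ≈ 28885.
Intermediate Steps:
b = -9
R(y, F) = y*(7 + F)/8 (R(y, F) = ((F + 7)*y)/8 = ((7 + F)*y)/8 = (y*(7 + F))/8 = y*(7 + F)/8)
U(-170) - R(-59, b) = (-170)**2 - (-59)*(7 - 9)/8 = 28900 - (-59)*(-2)/8 = 28900 - 1*59/4 = 28900 - 59/4 = 115541/4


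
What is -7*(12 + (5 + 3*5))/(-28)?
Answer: 8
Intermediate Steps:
-7*(12 + (5 + 3*5))/(-28) = -7*(12 + (5 + 15))*(-1/28) = -7*(12 + 20)*(-1/28) = -7*32*(-1/28) = -224*(-1/28) = 8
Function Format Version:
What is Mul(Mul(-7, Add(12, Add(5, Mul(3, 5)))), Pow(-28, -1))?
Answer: 8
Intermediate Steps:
Mul(Mul(-7, Add(12, Add(5, Mul(3, 5)))), Pow(-28, -1)) = Mul(Mul(-7, Add(12, Add(5, 15))), Rational(-1, 28)) = Mul(Mul(-7, Add(12, 20)), Rational(-1, 28)) = Mul(Mul(-7, 32), Rational(-1, 28)) = Mul(-224, Rational(-1, 28)) = 8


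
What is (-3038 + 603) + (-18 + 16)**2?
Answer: -2431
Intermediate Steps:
(-3038 + 603) + (-18 + 16)**2 = -2435 + (-2)**2 = -2435 + 4 = -2431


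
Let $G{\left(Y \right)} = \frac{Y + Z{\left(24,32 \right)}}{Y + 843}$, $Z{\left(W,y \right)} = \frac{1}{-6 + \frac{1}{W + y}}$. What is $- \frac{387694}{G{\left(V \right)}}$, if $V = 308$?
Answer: $- \frac{74744495495}{51562} \approx -1.4496 \cdot 10^{6}$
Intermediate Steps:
$G{\left(Y \right)} = \frac{- \frac{56}{335} + Y}{843 + Y}$ ($G{\left(Y \right)} = \frac{Y + \frac{\left(-1\right) 24 - 32}{-1 + 6 \cdot 24 + 6 \cdot 32}}{Y + 843} = \frac{Y + \frac{-24 - 32}{-1 + 144 + 192}}{843 + Y} = \frac{Y + \frac{1}{335} \left(-56\right)}{843 + Y} = \frac{Y - \frac{56}{335}}{843 + Y} = \frac{- \frac{56}{335} + Y}{843 + Y}$)
$- \frac{387694}{G{\left(V \right)}} = - \frac{387694}{\frac{1}{843 + 308} \left(- \frac{56}{335} + 308\right)} = - \frac{387694}{\frac{1}{1151} \cdot \frac{103124}{335}} = - \frac{387694}{\frac{103124}{385585}} = \left(-387694\right) \frac{385585}{103124} = - \frac{74744495495}{51562}$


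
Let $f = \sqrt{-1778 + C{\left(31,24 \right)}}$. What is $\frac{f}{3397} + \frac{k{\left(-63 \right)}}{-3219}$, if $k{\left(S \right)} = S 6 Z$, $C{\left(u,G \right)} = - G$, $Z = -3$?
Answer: $- \frac{378}{1073} + \frac{i \sqrt{1802}}{3397} \approx -0.35228 + 0.012496 i$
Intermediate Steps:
$k{\left(S \right)} = - 18 S$ ($k{\left(S \right)} = S 6 \left(-3\right) = 6 S \left(-3\right) = - 18 S$)
$f = i \sqrt{1802}$ ($f = \sqrt{-1778 - 24} = \sqrt{-1802} = i \sqrt{1802} \approx 42.45 i$)
$\frac{f}{3397} + \frac{k{\left(-63 \right)}}{-3219} = \frac{i \sqrt{1802}}{3397} + \frac{\left(-18\right) \left(-63\right)}{-3219} = i \sqrt{1802} \cdot \frac{1}{3397} + 1134 \left(- \frac{1}{3219}\right) = \frac{i \sqrt{1802}}{3397} - \frac{378}{1073} = - \frac{378}{1073} + \frac{i \sqrt{1802}}{3397}$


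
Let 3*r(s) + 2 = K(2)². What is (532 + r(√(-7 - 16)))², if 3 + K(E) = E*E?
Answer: 2544025/9 ≈ 2.8267e+5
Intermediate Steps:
K(E) = -3 + E² (K(E) = -3 + E*E = -3 + E²)
r(s) = -⅓ (r(s) = -⅔ + (-3 + 2²)²/3 = -⅔ + (-3 + 4)²/3 = -⅔ + (⅓)*1² = -⅔ + (⅓)*1 = -⅔ + ⅓ = -⅓)
(532 + r(√(-7 - 16)))² = (532 - ⅓)² = (1595/3)² = 2544025/9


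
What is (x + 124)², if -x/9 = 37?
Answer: 43681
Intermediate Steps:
x = -333 (x = -9*37 = -333)
(x + 124)² = (-333 + 124)² = (-209)² = 43681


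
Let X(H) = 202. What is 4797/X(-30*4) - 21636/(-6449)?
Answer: 35306325/1302698 ≈ 27.102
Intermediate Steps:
4797/X(-30*4) - 21636/(-6449) = 4797/202 - 21636/(-6449) = 4797*(1/202) - 21636*(-1/6449) = 4797/202 + 21636/6449 = 35306325/1302698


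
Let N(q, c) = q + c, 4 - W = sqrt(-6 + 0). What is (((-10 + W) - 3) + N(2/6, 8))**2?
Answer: -50/9 + 4*I*sqrt(6)/3 ≈ -5.5556 + 3.266*I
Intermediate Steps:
W = 4 - I*sqrt(6) (W = 4 - sqrt(-6 + 0) = 4 - sqrt(-6) = 4 - I*sqrt(6) ≈ 4.0 - 2.4495*I)
N(q, c) = c + q
(((-10 + W) - 3) + N(2/6, 8))**2 = (((-10 + (4 - I*sqrt(6))) - 3) + (8 + 2/6))**2 = (((-6 - I*sqrt(6)) - 3) + (8 + 2*(1/6)))**2 = ((-9 - I*sqrt(6)) + (8 + 1/3))**2 = ((-9 - I*sqrt(6)) + 25/3)**2 = (-2/3 - I*sqrt(6))**2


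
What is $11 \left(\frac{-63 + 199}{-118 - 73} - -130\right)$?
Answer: $\frac{271634}{191} \approx 1422.2$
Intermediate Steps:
$11 \left(\frac{-63 + 199}{-118 - 73} - -130\right) = 11 \left(\frac{136}{-191} + 130\right) = 11 \left(136 \left(- \frac{1}{191}\right) + 130\right) = 11 \left(- \frac{136}{191} + 130\right) = 11 \cdot \frac{24694}{191} = \frac{271634}{191}$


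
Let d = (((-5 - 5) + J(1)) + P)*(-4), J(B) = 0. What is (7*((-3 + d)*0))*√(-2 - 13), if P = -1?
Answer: 0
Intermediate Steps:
d = 44 (d = (((-5 - 5) + 0) - 1)*(-4) = ((-10 + 0) - 1)*(-4) = (-10 - 1)*(-4) = -11*(-4) = 44)
(7*((-3 + d)*0))*√(-2 - 13) = (7*((-3 + 44)*0))*√(-2 - 13) = (7*(41*0))*√(-15) = (7*0)*(I*√15) = 0*(I*√15) = 0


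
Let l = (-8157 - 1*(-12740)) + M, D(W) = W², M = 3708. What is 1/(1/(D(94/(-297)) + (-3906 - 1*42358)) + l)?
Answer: 4080892340/33834678302731 ≈ 0.00012061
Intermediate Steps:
l = 8291 (l = (-8157 - 1*(-12740)) + 3708 = (-8157 + 12740) + 3708 = 4583 + 3708 = 8291)
1/(1/(D(94/(-297)) + (-3906 - 1*42358)) + l) = 1/(1/((94/(-297))² + (-3906 - 1*42358)) + 8291) = 1/(1/((94*(-1/297))² + (-3906 - 42358)) + 8291) = 1/(1/((-94/297)² - 46264) + 8291) = 1/(1/(8836/88209 - 46264) + 8291) = 1/(1/(-4080892340/88209) + 8291) = 1/(-88209/4080892340 + 8291) = 1/(33834678302731/4080892340) = 4080892340/33834678302731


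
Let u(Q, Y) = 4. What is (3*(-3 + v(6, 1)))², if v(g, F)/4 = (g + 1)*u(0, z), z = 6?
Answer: 106929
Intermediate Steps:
v(g, F) = 16 + 16*g (v(g, F) = 4*((g + 1)*4) = 4*((1 + g)*4) = 4*(4 + 4*g) = 16 + 16*g)
(3*(-3 + v(6, 1)))² = (3*(-3 + (16 + 16*6)))² = (3*(-3 + (16 + 96)))² = (3*(-3 + 112))² = (3*109)² = 327² = 106929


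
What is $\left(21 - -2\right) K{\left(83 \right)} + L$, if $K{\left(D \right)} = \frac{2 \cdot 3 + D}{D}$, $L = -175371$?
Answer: $- \frac{14553746}{83} \approx -1.7535 \cdot 10^{5}$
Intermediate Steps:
$K{\left(D \right)} = \frac{6 + D}{D}$
$\left(21 - -2\right) K{\left(83 \right)} + L = \left(21 - -2\right) \frac{6 + 83}{83} - 175371 = \left(21 + 2\right) \frac{1}{83} \cdot 89 - 175371 = 23 \cdot \frac{89}{83} - 175371 = \frac{2047}{83} - 175371 = - \frac{14553746}{83}$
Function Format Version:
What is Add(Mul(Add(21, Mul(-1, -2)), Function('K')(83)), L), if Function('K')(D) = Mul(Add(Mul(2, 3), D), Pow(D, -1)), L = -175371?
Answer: Rational(-14553746, 83) ≈ -1.7535e+5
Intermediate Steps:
Function('K')(D) = Mul(Pow(D, -1), Add(6, D)) (Function('K')(D) = Mul(Add(6, D), Pow(D, -1)) = Mul(Pow(D, -1), Add(6, D)))
Add(Mul(Add(21, Mul(-1, -2)), Function('K')(83)), L) = Add(Mul(Add(21, Mul(-1, -2)), Mul(Pow(83, -1), Add(6, 83))), -175371) = Add(Mul(Add(21, 2), Mul(Rational(1, 83), 89)), -175371) = Add(Mul(23, Rational(89, 83)), -175371) = Add(Rational(2047, 83), -175371) = Rational(-14553746, 83)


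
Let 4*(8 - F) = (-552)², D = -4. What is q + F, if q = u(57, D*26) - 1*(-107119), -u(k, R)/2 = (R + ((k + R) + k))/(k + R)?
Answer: 30947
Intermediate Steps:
u(k, R) = -2*(2*R + 2*k)/(R + k) (u(k, R) = -2*(R + ((k + R) + k))/(k + R) = -2*(R + ((R + k) + k))/(R + k) = -2*(R + (R + 2*k))/(R + k) = -2*(2*R + 2*k)/(R + k))
F = -76168 (F = 8 - ¼*(-552)² = 8 - ¼*304704 = 8 - 76176 = -76168)
q = 107115 (q = -4 - 1*(-107119) = -4 + 107119 = 107115)
q + F = 107115 - 76168 = 30947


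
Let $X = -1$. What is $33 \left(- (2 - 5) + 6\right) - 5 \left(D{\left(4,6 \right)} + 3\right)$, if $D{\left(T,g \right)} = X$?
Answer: $287$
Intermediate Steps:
$D{\left(T,g \right)} = -1$
$33 \left(- (2 - 5) + 6\right) - 5 \left(D{\left(4,6 \right)} + 3\right) = 33 \left(- (2 - 5) + 6\right) - 5 \left(-1 + 3\right) = 33 \left(- (2 - 5) + 6\right) - 10 = 33 \left(\left(-1\right) \left(-3\right) + 6\right) - 10 = 33 \left(3 + 6\right) - 10 = 33 \cdot 9 - 10 = 297 - 10 = 287$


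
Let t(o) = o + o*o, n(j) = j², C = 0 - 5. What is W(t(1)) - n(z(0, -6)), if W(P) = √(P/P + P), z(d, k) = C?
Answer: -25 + √3 ≈ -23.268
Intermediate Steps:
C = -5
z(d, k) = -5
t(o) = o + o²
W(P) = √(1 + P)
W(t(1)) - n(z(0, -6)) = √(1 + 1*(1 + 1)) - 1*(-5)² = √(1 + 1*2) - 1*25 = √(1 + 2) - 25 = √3 - 25 = -25 + √3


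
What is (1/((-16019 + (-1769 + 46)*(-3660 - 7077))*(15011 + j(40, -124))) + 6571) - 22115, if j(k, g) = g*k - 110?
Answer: -2856175397688127/183747773912 ≈ -15544.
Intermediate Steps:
j(k, g) = -110 + g*k
(1/((-16019 + (-1769 + 46)*(-3660 - 7077))*(15011 + j(40, -124))) + 6571) - 22115 = (1/((-16019 + (-1769 + 46)*(-3660 - 7077))*(15011 + (-110 - 124*40))) + 6571) - 22115 = (1/((-16019 - 1723*(-10737))*(15011 + (-110 - 4960))) + 6571) - 22115 = (1/((-16019 + 18499851)*(15011 - 5070)) + 6571) - 22115 = (1/(18483832*9941) + 6571) - 22115 = (1/183747773912 + 6571) - 22115 = 1207406622375753/183747773912 - 22115 = -2856175397688127/183747773912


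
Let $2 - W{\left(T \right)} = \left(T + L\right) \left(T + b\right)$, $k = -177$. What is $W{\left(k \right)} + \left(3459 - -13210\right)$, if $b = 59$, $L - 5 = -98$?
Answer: $-15189$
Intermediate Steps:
$L = -93$ ($L = 5 - 98 = -93$)
$W{\left(T \right)} = 2 - \left(-93 + T\right) \left(59 + T\right)$ ($W{\left(T \right)} = 2 - \left(T - 93\right) \left(T + 59\right) = 2 - \left(-93 + T\right) \left(59 + T\right)$)
$W{\left(k \right)} + \left(3459 - -13210\right) = \left(5489 - \left(-177\right)^{2} + 34 \left(-177\right)\right) + \left(3459 - -13210\right) = \left(5489 - 31329 - 6018\right) + \left(3459 + 13210\right) = \left(5489 - 31329 - 6018\right) + 16669 = -31858 + 16669 = -15189$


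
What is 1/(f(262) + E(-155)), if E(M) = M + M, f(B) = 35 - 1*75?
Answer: -1/350 ≈ -0.0028571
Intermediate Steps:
f(B) = -40 (f(B) = 35 - 75 = -40)
E(M) = 2*M
1/(f(262) + E(-155)) = 1/(-40 + 2*(-155)) = 1/(-40 - 310) = 1/(-350) = -1/350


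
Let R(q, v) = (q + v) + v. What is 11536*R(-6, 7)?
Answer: 92288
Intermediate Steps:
R(q, v) = q + 2*v
11536*R(-6, 7) = 11536*(-6 + 2*7) = 11536*(-6 + 14) = 11536*8 = 92288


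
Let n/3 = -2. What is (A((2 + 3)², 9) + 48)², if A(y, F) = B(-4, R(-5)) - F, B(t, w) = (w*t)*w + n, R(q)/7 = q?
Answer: 23687689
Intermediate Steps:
n = -6 (n = 3*(-2) = -6)
R(q) = 7*q
B(t, w) = -6 + t*w² (B(t, w) = (w*t)*w - 6 = (t*w)*w - 6 = t*w² - 6 = -6 + t*w²)
A(y, F) = -4906 - F (A(y, F) = (-6 - 4*(7*(-5))²) - F = (-6 - 4*(-35)²) - F = (-6 - 4*1225) - F = (-6 - 4900) - F = -4906 - F)
(A((2 + 3)², 9) + 48)² = ((-4906 - 1*9) + 48)² = ((-4906 - 9) + 48)² = (-4915 + 48)² = (-4867)² = 23687689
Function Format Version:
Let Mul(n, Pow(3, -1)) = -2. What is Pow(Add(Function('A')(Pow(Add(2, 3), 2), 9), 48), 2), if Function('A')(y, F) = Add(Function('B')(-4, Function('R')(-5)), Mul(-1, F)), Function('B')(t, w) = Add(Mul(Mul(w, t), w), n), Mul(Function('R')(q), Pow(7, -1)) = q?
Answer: 23687689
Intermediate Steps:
n = -6 (n = Mul(3, -2) = -6)
Function('R')(q) = Mul(7, q)
Function('B')(t, w) = Add(-6, Mul(t, Pow(w, 2))) (Function('B')(t, w) = Add(Mul(Mul(w, t), w), -6) = Add(Mul(Mul(t, w), w), -6) = Add(Mul(t, Pow(w, 2)), -6) = Add(-6, Mul(t, Pow(w, 2))))
Function('A')(y, F) = Add(-4906, Mul(-1, F)) (Function('A')(y, F) = Add(Add(-6, Mul(-4, Pow(Mul(7, -5), 2))), Mul(-1, F)) = Add(Add(-6, Mul(-4, Pow(-35, 2))), Mul(-1, F)) = Add(Add(-6, Mul(-4, 1225)), Mul(-1, F)) = Add(Add(-6, -4900), Mul(-1, F)) = Add(-4906, Mul(-1, F)))
Pow(Add(Function('A')(Pow(Add(2, 3), 2), 9), 48), 2) = Pow(Add(Add(-4906, Mul(-1, 9)), 48), 2) = Pow(Add(Add(-4906, -9), 48), 2) = Pow(Add(-4915, 48), 2) = Pow(-4867, 2) = 23687689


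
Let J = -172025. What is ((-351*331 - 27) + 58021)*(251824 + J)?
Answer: -4643264413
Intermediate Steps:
((-351*331 - 27) + 58021)*(251824 + J) = ((-351*331 - 27) + 58021)*(251824 - 172025) = ((-116181 - 27) + 58021)*79799 = (-116208 + 58021)*79799 = -58187*79799 = -4643264413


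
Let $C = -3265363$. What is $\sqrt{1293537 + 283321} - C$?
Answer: $3265363 + \sqrt{1576858} \approx 3.2666 \cdot 10^{6}$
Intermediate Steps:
$\sqrt{1293537 + 283321} - C = \sqrt{1293537 + 283321} - -3265363 = \sqrt{1576858} + 3265363 = 3265363 + \sqrt{1576858}$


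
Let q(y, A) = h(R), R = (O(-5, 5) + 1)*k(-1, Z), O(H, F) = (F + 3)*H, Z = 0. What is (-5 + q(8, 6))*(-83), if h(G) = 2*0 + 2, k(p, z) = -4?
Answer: 249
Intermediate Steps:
O(H, F) = H*(3 + F) (O(H, F) = (3 + F)*H = H*(3 + F))
R = 156 (R = (-5*(3 + 5) + 1)*(-4) = (-5*8 + 1)*(-4) = (-40 + 1)*(-4) = -39*(-4) = 156)
h(G) = 2 (h(G) = 0 + 2 = 2)
q(y, A) = 2
(-5 + q(8, 6))*(-83) = (-5 + 2)*(-83) = -3*(-83) = 249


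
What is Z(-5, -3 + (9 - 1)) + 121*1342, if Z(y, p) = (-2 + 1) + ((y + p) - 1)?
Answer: 162380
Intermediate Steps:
Z(y, p) = -2 + p + y (Z(y, p) = -1 + ((p + y) - 1) = -1 + (-1 + p + y) = -2 + p + y)
Z(-5, -3 + (9 - 1)) + 121*1342 = (-2 + (-3 + (9 - 1)) - 5) + 121*1342 = (-2 + (-3 + 8) - 5) + 162382 = (-2 + 5 - 5) + 162382 = -2 + 162382 = 162380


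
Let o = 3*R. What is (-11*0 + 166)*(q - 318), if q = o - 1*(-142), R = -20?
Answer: -39176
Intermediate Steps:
o = -60 (o = 3*(-20) = -60)
q = 82 (q = -60 - 1*(-142) = -60 + 142 = 82)
(-11*0 + 166)*(q - 318) = (-11*0 + 166)*(82 - 318) = (0 + 166)*(-236) = 166*(-236) = -39176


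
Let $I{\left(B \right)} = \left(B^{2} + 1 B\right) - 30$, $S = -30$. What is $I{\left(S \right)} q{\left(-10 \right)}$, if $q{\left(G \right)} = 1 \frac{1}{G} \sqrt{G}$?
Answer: $- 84 i \sqrt{10} \approx - 265.63 i$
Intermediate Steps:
$I{\left(B \right)} = -30 + B + B^{2}$ ($I{\left(B \right)} = \left(B^{2} + B\right) - 30 = \left(B + B^{2}\right) - 30 = -30 + B + B^{2}$)
$q{\left(G \right)} = \frac{1}{\sqrt{G}}$ ($q{\left(G \right)} = \frac{\sqrt{G}}{G} = \frac{1}{\sqrt{G}}$)
$I{\left(S \right)} q{\left(-10 \right)} = \frac{-30 - 30 + \left(-30\right)^{2}}{i \sqrt{10}} = \left(-30 - 30 + 900\right) \left(- \frac{i \sqrt{10}}{10}\right) = 840 \left(- \frac{i \sqrt{10}}{10}\right) = - 84 i \sqrt{10}$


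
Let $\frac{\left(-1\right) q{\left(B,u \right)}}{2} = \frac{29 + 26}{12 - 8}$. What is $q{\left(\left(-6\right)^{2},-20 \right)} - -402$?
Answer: $\frac{749}{2} \approx 374.5$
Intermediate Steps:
$q{\left(B,u \right)} = - \frac{55}{2}$ ($q{\left(B,u \right)} = - 2 \frac{29 + 26}{12 - 8} = - 2 \cdot \frac{55}{4} = - 2 \cdot 55 \cdot \frac{1}{4} = \left(-2\right) \frac{55}{4} = - \frac{55}{2}$)
$q{\left(\left(-6\right)^{2},-20 \right)} - -402 = - \frac{55}{2} - -402 = - \frac{55}{2} + 402 = \frac{749}{2}$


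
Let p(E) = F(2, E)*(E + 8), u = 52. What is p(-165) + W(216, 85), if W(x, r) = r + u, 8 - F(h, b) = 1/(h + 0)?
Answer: -2081/2 ≈ -1040.5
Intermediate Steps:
F(h, b) = 8 - 1/h (F(h, b) = 8 - 1/(h + 0) = 8 - 1/h)
W(x, r) = 52 + r (W(x, r) = r + 52 = 52 + r)
p(E) = 60 + 15*E/2 (p(E) = (8 - 1/2)*(E + 8) = (8 - 1*1/2)*(8 + E) = (8 - 1/2)*(8 + E) = 15*(8 + E)/2 = 60 + 15*E/2)
p(-165) + W(216, 85) = (60 + (15/2)*(-165)) + (52 + 85) = (60 - 2475/2) + 137 = -2355/2 + 137 = -2081/2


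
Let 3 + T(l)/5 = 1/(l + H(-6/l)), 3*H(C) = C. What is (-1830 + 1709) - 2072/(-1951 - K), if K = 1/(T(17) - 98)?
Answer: -7568896927/63106759 ≈ -119.94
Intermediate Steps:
H(C) = C/3
T(l) = -15 + 5/(l - 2/l) (T(l) = -15 + 5/(l + (-6/l)/3) = -15 + 5/(l - 2/l))
K = -287/32346 (K = 1/(5*(6 - 1*17*(-1 + 3*17))/(-2 + 17²) - 98) = 1/(5*(6 - 1*17*(-1 + 51))/(-2 + 289) - 98) = 1/(5*(6 - 1*17*50)/287 - 98) = 1/(5*(1/287)*(6 - 850) - 98) = 1/(5*(1/287)*(-844) - 98) = 1/(-4220/287 - 98) = 1/(-32346/287) = -287/32346 ≈ -0.0088728)
(-1830 + 1709) - 2072/(-1951 - K) = (-1830 + 1709) - 2072/(-1951 - 1*(-287/32346)) = -121 - 2072/(-1951 + 287/32346) = -121 - 2072/(-63106759/32346) = -121 - 2072*(-32346/63106759) = -121 + 67020912/63106759 = -7568896927/63106759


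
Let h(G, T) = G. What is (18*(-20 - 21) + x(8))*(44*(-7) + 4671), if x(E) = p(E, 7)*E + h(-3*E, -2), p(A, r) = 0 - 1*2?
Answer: -3394414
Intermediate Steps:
p(A, r) = -2 (p(A, r) = 0 - 2 = -2)
x(E) = -5*E (x(E) = -2*E - 3*E = -5*E)
(18*(-20 - 21) + x(8))*(44*(-7) + 4671) = (18*(-20 - 21) - 5*8)*(44*(-7) + 4671) = (18*(-41) - 40)*(-308 + 4671) = (-738 - 40)*4363 = -778*4363 = -3394414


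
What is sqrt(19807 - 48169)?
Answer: I*sqrt(28362) ≈ 168.41*I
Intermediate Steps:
sqrt(19807 - 48169) = sqrt(-28362) = I*sqrt(28362)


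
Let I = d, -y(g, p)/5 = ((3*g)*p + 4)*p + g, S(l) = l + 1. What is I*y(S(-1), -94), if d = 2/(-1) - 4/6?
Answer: -15040/3 ≈ -5013.3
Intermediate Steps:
S(l) = 1 + l
y(g, p) = -5*g - 5*p*(4 + 3*g*p) (y(g, p) = -5*(((3*g)*p + 4)*p + g) = -5*((3*g*p + 4)*p + g) = -5*((4 + 3*g*p)*p + g) = -5*(p*(4 + 3*g*p) + g) = -5*(g + p*(4 + 3*g*p)) = -5*g - 5*p*(4 + 3*g*p))
d = -8/3 (d = 2*(-1) - 4*⅙ = -2 - ⅔ = -8/3 ≈ -2.6667)
I = -8/3 ≈ -2.6667
I*y(S(-1), -94) = -8*(-20*(-94) - 5*(1 - 1) - 15*(1 - 1)*(-94)²)/3 = -8*(1880 - 5*0 - 15*0*8836)/3 = -8*(1880 + 0 + 0)/3 = -8/3*1880 = -15040/3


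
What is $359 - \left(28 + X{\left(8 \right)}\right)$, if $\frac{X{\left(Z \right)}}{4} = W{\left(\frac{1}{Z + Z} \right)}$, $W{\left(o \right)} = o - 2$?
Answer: $\frac{1355}{4} \approx 338.75$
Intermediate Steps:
$W{\left(o \right)} = -2 + o$
$X{\left(Z \right)} = -8 + \frac{2}{Z}$ ($X{\left(Z \right)} = 4 \left(-2 + \frac{1}{Z + Z}\right) = 4 \left(-2 + \frac{1}{2 Z}\right) = -8 + \frac{2}{Z}$)
$359 - \left(28 + X{\left(8 \right)}\right) = 359 - \left(28 - \left(8 - \frac{2}{8}\right)\right) = 359 - \left(28 + \left(-8 + 2 \cdot \frac{1}{8}\right)\right) = 359 - \left(28 + \left(-8 + \frac{1}{4}\right)\right) = 359 - \left(28 - \frac{31}{4}\right) = 359 - \frac{81}{4} = \frac{1355}{4}$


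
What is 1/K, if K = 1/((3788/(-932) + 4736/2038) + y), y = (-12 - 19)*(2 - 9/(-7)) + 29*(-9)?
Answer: -605957323/1661989 ≈ -364.60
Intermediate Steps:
y = -2540/7 (y = -31*(2 - 9*(-⅐)) - 261 = -31*(2 + 9/7) - 261 = -31*23/7 - 261 = -713/7 - 261 = -2540/7 ≈ -362.86)
K = -1661989/605957323 (K = 1/((3788/(-932) + 4736/2038) - 2540/7) = 1/((3788*(-1/932) + 4736*(1/2038)) - 2540/7) = 1/((-947/233 + 2368/1019) - 2540/7) = 1/(-413249/237427 - 2540/7) = 1/(-605957323/1661989) = -1661989/605957323 ≈ -0.0027427)
1/K = 1/(-1661989/605957323) = -605957323/1661989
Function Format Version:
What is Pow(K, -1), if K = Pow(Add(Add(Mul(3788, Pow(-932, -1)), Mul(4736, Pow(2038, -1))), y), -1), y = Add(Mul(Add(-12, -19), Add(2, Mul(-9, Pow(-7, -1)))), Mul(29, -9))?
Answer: Rational(-605957323, 1661989) ≈ -364.60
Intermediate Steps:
y = Rational(-2540, 7) (y = Add(Mul(-31, Add(2, Mul(-9, Rational(-1, 7)))), -261) = Add(Mul(-31, Add(2, Rational(9, 7))), -261) = Add(Mul(-31, Rational(23, 7)), -261) = Add(Rational(-713, 7), -261) = Rational(-2540, 7) ≈ -362.86)
K = Rational(-1661989, 605957323) (K = Pow(Add(Add(Mul(3788, Pow(-932, -1)), Mul(4736, Pow(2038, -1))), Rational(-2540, 7)), -1) = Pow(Add(Add(Mul(3788, Rational(-1, 932)), Mul(4736, Rational(1, 2038))), Rational(-2540, 7)), -1) = Pow(Add(Add(Rational(-947, 233), Rational(2368, 1019)), Rational(-2540, 7)), -1) = Pow(Add(Rational(-413249, 237427), Rational(-2540, 7)), -1) = Pow(Rational(-605957323, 1661989), -1) = Rational(-1661989, 605957323) ≈ -0.0027427)
Pow(K, -1) = Pow(Rational(-1661989, 605957323), -1) = Rational(-605957323, 1661989)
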